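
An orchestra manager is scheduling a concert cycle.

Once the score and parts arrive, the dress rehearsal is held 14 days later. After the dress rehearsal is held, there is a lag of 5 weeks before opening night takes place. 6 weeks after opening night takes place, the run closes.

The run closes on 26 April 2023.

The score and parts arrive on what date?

The run closes: Apr 26, 2023.
Opening night takes place: Apr 26, 2023 − 6 weeks = Mar 15, 2023.
The dress rehearsal is held: Mar 15, 2023 − 5 weeks = Feb 8, 2023.
The score and parts arrive: Feb 8, 2023 − 14 days = Jan 25, 2023.

25 January 2023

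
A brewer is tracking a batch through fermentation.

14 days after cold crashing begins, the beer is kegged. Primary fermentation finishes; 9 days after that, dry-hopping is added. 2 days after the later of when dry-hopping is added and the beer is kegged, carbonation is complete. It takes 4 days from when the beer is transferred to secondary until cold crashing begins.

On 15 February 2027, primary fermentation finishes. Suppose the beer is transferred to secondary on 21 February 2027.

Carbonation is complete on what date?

Primary fermentation finishes: Feb 15, 2027.
Dry-hopping is added: Feb 15, 2027 + 9 days = Feb 24, 2027.
The beer is transferred to secondary: Feb 21, 2027.
Cold crashing begins: Feb 21, 2027 + 4 days = Feb 25, 2027.
The beer is kegged: Feb 25, 2027 + 14 days = Mar 11, 2027.
Both prerequisites met — dry-hopping is added (Feb 24, 2027), the beer is kegged (Mar 11, 2027); the later is Mar 11, 2027.
Carbonation is complete: Mar 11, 2027 + 2 days = Mar 13, 2027.

13 March 2027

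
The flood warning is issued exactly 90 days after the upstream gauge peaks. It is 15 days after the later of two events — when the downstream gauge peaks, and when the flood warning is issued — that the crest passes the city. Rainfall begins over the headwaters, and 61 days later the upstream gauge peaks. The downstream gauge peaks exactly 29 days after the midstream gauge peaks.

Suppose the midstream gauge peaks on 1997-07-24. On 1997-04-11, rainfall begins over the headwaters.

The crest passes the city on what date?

The midstream gauge peaks: Jul 24, 1997.
The downstream gauge peaks: Jul 24, 1997 + 29 days = Aug 22, 1997.
Rainfall begins over the headwaters: Apr 11, 1997.
The upstream gauge peaks: Apr 11, 1997 + 61 days = Jun 11, 1997.
The flood warning is issued: Jun 11, 1997 + 90 days = Sep 9, 1997.
Both prerequisites met — the downstream gauge peaks (Aug 22, 1997), the flood warning is issued (Sep 9, 1997); the later is Sep 9, 1997.
The crest passes the city: Sep 9, 1997 + 15 days = Sep 24, 1997.

1997-09-24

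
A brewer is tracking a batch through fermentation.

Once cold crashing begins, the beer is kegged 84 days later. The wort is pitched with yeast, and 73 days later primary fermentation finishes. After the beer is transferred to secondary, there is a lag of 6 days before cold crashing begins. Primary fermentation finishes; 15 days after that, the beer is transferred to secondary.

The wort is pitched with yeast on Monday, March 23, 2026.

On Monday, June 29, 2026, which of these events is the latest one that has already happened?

Cold crashing begins

The wort is pitched with yeast: Mar 23, 2026.
Primary fermentation finishes: Mar 23, 2026 + 73 days = Jun 4, 2026.
The beer is transferred to secondary: Jun 4, 2026 + 15 days = Jun 19, 2026.
Cold crashing begins: Jun 19, 2026 + 6 days = Jun 25, 2026.
The beer is kegged: Jun 25, 2026 + 84 days = Sep 17, 2026.
Jun 29, 2026 falls between when cold crashing begins (Jun 25, 2026) and when the beer is kegged (Sep 17, 2026).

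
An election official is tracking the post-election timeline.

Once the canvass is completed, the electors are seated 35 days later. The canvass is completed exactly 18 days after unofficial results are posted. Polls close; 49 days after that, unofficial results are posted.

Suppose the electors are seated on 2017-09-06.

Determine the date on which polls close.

2017-05-27

The electors are seated: Sep 6, 2017.
The canvass is completed: Sep 6, 2017 − 35 days = Aug 2, 2017.
Unofficial results are posted: Aug 2, 2017 − 18 days = Jul 15, 2017.
Polls close: Jul 15, 2017 − 49 days = May 27, 2017.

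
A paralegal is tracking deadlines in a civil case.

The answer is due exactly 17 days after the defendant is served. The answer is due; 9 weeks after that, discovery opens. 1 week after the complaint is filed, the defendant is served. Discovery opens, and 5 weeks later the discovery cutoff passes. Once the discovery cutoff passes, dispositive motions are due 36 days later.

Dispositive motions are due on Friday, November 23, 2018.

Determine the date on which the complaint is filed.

Dispositive motions are due: Nov 23, 2018.
The discovery cutoff passes: Nov 23, 2018 − 36 days = Oct 18, 2018.
Discovery opens: Oct 18, 2018 − 5 weeks = Sep 13, 2018.
The answer is due: Sep 13, 2018 − 9 weeks = Jul 12, 2018.
The defendant is served: Jul 12, 2018 − 17 days = Jun 25, 2018.
The complaint is filed: Jun 25, 2018 − 1 week = Jun 18, 2018.

Monday, June 18, 2018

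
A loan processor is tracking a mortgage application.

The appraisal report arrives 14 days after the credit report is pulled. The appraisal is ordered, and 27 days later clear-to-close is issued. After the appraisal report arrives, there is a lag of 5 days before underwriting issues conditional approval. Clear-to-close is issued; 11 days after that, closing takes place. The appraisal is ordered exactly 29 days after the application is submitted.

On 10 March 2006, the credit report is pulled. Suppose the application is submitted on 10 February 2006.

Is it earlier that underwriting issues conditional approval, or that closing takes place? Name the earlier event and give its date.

The credit report is pulled: Mar 10, 2006.
The appraisal report arrives: Mar 10, 2006 + 14 days = Mar 24, 2006.
Underwriting issues conditional approval: Mar 24, 2006 + 5 days = Mar 29, 2006.
The application is submitted: Feb 10, 2006.
The appraisal is ordered: Feb 10, 2006 + 29 days = Mar 11, 2006.
Clear-to-close is issued: Mar 11, 2006 + 27 days = Apr 7, 2006.
Closing takes place: Apr 7, 2006 + 11 days = Apr 18, 2006.
Comparing: underwriting issues conditional approval on Mar 29, 2006 vs closing takes place on Apr 18, 2006. Earlier: underwriting issues conditional approval.

Underwriting issues conditional approval — 29 March 2006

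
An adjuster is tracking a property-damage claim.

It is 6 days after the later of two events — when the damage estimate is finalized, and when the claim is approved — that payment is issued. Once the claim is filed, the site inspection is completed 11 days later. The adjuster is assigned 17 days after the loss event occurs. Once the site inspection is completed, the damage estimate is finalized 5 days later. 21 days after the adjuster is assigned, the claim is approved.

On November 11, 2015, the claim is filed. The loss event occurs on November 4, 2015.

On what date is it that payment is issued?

The claim is filed: Nov 11, 2015.
The site inspection is completed: Nov 11, 2015 + 11 days = Nov 22, 2015.
The damage estimate is finalized: Nov 22, 2015 + 5 days = Nov 27, 2015.
The loss event occurs: Nov 4, 2015.
The adjuster is assigned: Nov 4, 2015 + 17 days = Nov 21, 2015.
The claim is approved: Nov 21, 2015 + 21 days = Dec 12, 2015.
Both prerequisites met — the damage estimate is finalized (Nov 27, 2015), the claim is approved (Dec 12, 2015); the later is Dec 12, 2015.
Payment is issued: Dec 12, 2015 + 6 days = Dec 18, 2015.

December 18, 2015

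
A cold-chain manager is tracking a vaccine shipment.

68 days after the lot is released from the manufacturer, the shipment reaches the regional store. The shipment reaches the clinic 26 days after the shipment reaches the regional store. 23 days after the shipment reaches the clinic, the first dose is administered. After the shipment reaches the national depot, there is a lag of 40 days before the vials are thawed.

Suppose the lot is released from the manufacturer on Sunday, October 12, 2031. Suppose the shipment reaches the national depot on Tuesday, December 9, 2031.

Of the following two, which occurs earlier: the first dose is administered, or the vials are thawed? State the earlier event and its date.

The lot is released from the manufacturer: Oct 12, 2031.
The shipment reaches the regional store: Oct 12, 2031 + 68 days = Dec 19, 2031.
The shipment reaches the clinic: Dec 19, 2031 + 26 days = Jan 14, 2032.
The first dose is administered: Jan 14, 2032 + 23 days = Feb 6, 2032.
The shipment reaches the national depot: Dec 9, 2031.
The vials are thawed: Dec 9, 2031 + 40 days = Jan 18, 2032.
Comparing: the first dose is administered on Feb 6, 2032 vs the vials are thawed on Jan 18, 2032. Earlier: the vials are thawed.

The vials are thawed — Sunday, January 18, 2032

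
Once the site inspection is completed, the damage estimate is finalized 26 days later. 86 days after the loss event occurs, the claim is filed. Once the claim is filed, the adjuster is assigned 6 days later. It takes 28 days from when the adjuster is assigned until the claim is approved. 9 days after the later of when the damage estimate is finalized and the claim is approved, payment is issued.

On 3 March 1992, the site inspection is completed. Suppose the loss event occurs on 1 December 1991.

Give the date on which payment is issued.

The site inspection is completed: Mar 3, 1992.
The damage estimate is finalized: Mar 3, 1992 + 26 days = Mar 29, 1992.
The loss event occurs: Dec 1, 1991.
The claim is filed: Dec 1, 1991 + 86 days = Feb 25, 1992.
The adjuster is assigned: Feb 25, 1992 + 6 days = Mar 2, 1992.
The claim is approved: Mar 2, 1992 + 28 days = Mar 30, 1992.
Both prerequisites met — the damage estimate is finalized (Mar 29, 1992), the claim is approved (Mar 30, 1992); the later is Mar 30, 1992.
Payment is issued: Mar 30, 1992 + 9 days = Apr 8, 1992.

8 April 1992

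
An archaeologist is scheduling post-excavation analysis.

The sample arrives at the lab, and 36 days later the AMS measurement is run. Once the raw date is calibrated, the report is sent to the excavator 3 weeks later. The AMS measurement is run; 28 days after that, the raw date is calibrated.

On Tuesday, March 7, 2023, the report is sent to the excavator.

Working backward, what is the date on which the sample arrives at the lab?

Monday, December 12, 2022

The report is sent to the excavator: Mar 7, 2023.
The raw date is calibrated: Mar 7, 2023 − 3 weeks = Feb 14, 2023.
The AMS measurement is run: Feb 14, 2023 − 28 days = Jan 17, 2023.
The sample arrives at the lab: Jan 17, 2023 − 36 days = Dec 12, 2022.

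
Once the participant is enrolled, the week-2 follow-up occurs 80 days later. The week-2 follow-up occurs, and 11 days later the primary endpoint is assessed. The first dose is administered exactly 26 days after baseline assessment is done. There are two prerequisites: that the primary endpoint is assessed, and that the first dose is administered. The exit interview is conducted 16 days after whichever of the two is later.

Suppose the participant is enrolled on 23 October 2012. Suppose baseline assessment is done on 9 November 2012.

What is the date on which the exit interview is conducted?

7 February 2013

The participant is enrolled: Oct 23, 2012.
The week-2 follow-up occurs: Oct 23, 2012 + 80 days = Jan 11, 2013.
The primary endpoint is assessed: Jan 11, 2013 + 11 days = Jan 22, 2013.
Baseline assessment is done: Nov 9, 2012.
The first dose is administered: Nov 9, 2012 + 26 days = Dec 5, 2012.
Both prerequisites met — the primary endpoint is assessed (Jan 22, 2013), the first dose is administered (Dec 5, 2012); the later is Jan 22, 2013.
The exit interview is conducted: Jan 22, 2013 + 16 days = Feb 7, 2013.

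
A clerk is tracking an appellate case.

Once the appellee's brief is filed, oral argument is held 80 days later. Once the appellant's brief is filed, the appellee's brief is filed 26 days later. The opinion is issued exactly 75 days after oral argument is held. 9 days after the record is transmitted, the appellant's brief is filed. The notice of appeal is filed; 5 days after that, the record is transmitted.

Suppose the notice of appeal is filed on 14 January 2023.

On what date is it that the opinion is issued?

The notice of appeal is filed: Jan 14, 2023.
The record is transmitted: Jan 14, 2023 + 5 days = Jan 19, 2023.
The appellant's brief is filed: Jan 19, 2023 + 9 days = Jan 28, 2023.
The appellee's brief is filed: Jan 28, 2023 + 26 days = Feb 23, 2023.
Oral argument is held: Feb 23, 2023 + 80 days = May 14, 2023.
The opinion is issued: May 14, 2023 + 75 days = Jul 28, 2023.

28 July 2023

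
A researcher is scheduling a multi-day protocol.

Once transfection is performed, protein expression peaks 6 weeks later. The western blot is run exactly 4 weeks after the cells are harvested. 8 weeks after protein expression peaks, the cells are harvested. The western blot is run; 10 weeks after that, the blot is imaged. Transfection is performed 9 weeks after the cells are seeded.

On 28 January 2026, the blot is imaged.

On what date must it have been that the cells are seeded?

14 May 2025

The blot is imaged: Jan 28, 2026.
The western blot is run: Jan 28, 2026 − 10 weeks = Nov 19, 2025.
The cells are harvested: Nov 19, 2025 − 4 weeks = Oct 22, 2025.
Protein expression peaks: Oct 22, 2025 − 8 weeks = Aug 27, 2025.
Transfection is performed: Aug 27, 2025 − 6 weeks = Jul 16, 2025.
The cells are seeded: Jul 16, 2025 − 9 weeks = May 14, 2025.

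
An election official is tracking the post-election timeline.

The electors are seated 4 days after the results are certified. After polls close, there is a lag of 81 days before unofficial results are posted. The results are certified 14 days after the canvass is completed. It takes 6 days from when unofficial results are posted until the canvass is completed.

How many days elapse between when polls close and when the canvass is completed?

Causal path: polls close → unofficial results are posted → the canvass is completed.
Total delay along the path: 81 + 6 = 87 days.

87 days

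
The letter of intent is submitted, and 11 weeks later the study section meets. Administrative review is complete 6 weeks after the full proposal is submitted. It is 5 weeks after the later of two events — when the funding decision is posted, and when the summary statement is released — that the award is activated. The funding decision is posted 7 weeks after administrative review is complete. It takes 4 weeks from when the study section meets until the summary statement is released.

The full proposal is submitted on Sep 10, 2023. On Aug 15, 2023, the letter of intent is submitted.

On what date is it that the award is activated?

The full proposal is submitted: Sep 10, 2023.
Administrative review is complete: Sep 10, 2023 + 6 weeks = Oct 22, 2023.
The funding decision is posted: Oct 22, 2023 + 7 weeks = Dec 10, 2023.
The letter of intent is submitted: Aug 15, 2023.
The study section meets: Aug 15, 2023 + 11 weeks = Oct 31, 2023.
The summary statement is released: Oct 31, 2023 + 4 weeks = Nov 28, 2023.
Both prerequisites met — the funding decision is posted (Dec 10, 2023), the summary statement is released (Nov 28, 2023); the later is Dec 10, 2023.
The award is activated: Dec 10, 2023 + 5 weeks = Jan 14, 2024.

Jan 14, 2024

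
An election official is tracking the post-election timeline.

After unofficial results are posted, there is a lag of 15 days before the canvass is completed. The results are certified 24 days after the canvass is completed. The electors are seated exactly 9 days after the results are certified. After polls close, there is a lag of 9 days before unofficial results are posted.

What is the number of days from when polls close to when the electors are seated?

Causal path: polls close → unofficial results are posted → the canvass is completed → the results are certified → the electors are seated.
Total delay along the path: 9 + 15 + 24 + 9 = 57 days.

57 days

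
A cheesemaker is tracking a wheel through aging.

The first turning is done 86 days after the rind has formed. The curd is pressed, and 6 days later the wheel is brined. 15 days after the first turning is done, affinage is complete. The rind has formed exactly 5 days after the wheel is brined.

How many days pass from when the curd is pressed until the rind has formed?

11 days

Causal path: the curd is pressed → the wheel is brined → the rind has formed.
Total delay along the path: 6 + 5 = 11 days.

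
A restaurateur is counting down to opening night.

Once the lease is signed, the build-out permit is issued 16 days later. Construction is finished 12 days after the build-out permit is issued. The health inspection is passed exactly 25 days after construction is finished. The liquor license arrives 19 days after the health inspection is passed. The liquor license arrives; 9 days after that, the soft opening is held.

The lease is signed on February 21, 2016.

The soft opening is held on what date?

May 12, 2016

The lease is signed: Feb 21, 2016.
The build-out permit is issued: Feb 21, 2016 + 16 days = Mar 8, 2016.
Construction is finished: Mar 8, 2016 + 12 days = Mar 20, 2016.
The health inspection is passed: Mar 20, 2016 + 25 days = Apr 14, 2016.
The liquor license arrives: Apr 14, 2016 + 19 days = May 3, 2016.
The soft opening is held: May 3, 2016 + 9 days = May 12, 2016.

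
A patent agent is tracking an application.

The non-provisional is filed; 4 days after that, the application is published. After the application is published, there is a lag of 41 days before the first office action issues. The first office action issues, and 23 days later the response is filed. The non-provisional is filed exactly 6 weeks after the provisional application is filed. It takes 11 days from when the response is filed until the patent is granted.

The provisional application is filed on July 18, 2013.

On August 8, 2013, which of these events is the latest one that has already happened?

The provisional application is filed: Jul 18, 2013.
The non-provisional is filed: Jul 18, 2013 + 6 weeks = Aug 29, 2013.
The application is published: Aug 29, 2013 + 4 days = Sep 2, 2013.
The first office action issues: Sep 2, 2013 + 41 days = Oct 13, 2013.
The response is filed: Oct 13, 2013 + 23 days = Nov 5, 2013.
The patent is granted: Nov 5, 2013 + 11 days = Nov 16, 2013.
Aug 8, 2013 falls between when the provisional application is filed (Jul 18, 2013) and when the non-provisional is filed (Aug 29, 2013).

The provisional application is filed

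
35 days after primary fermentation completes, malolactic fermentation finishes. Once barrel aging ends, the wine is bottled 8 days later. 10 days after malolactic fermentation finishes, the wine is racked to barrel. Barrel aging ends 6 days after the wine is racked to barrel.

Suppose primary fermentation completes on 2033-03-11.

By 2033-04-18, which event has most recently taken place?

Primary fermentation completes: Mar 11, 2033.
Malolactic fermentation finishes: Mar 11, 2033 + 35 days = Apr 15, 2033.
The wine is racked to barrel: Apr 15, 2033 + 10 days = Apr 25, 2033.
Barrel aging ends: Apr 25, 2033 + 6 days = May 1, 2033.
The wine is bottled: May 1, 2033 + 8 days = May 9, 2033.
Apr 18, 2033 falls between when malolactic fermentation finishes (Apr 15, 2033) and when the wine is racked to barrel (Apr 25, 2033).

Malolactic fermentation finishes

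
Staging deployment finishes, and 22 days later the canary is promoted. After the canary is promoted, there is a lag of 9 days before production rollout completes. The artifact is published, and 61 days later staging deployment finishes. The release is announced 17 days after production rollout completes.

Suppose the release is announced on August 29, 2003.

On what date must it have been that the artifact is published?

The release is announced: Aug 29, 2003.
Production rollout completes: Aug 29, 2003 − 17 days = Aug 12, 2003.
The canary is promoted: Aug 12, 2003 − 9 days = Aug 3, 2003.
Staging deployment finishes: Aug 3, 2003 − 22 days = Jul 12, 2003.
The artifact is published: Jul 12, 2003 − 61 days = May 12, 2003.

May 12, 2003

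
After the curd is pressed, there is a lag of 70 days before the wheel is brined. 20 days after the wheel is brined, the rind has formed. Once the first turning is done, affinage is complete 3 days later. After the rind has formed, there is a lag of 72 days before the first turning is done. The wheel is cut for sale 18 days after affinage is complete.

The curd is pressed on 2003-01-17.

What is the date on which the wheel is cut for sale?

2003-07-19

The curd is pressed: Jan 17, 2003.
The wheel is brined: Jan 17, 2003 + 70 days = Mar 28, 2003.
The rind has formed: Mar 28, 2003 + 20 days = Apr 17, 2003.
The first turning is done: Apr 17, 2003 + 72 days = Jun 28, 2003.
Affinage is complete: Jun 28, 2003 + 3 days = Jul 1, 2003.
The wheel is cut for sale: Jul 1, 2003 + 18 days = Jul 19, 2003.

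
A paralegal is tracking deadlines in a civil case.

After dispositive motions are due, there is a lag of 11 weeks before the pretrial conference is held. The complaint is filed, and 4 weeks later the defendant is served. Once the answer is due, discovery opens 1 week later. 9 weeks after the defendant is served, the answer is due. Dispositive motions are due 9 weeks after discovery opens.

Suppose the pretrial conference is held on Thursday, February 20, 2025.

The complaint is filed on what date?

Thursday, June 27, 2024

The pretrial conference is held: Feb 20, 2025.
Dispositive motions are due: Feb 20, 2025 − 11 weeks = Dec 5, 2024.
Discovery opens: Dec 5, 2024 − 9 weeks = Oct 3, 2024.
The answer is due: Oct 3, 2024 − 1 week = Sep 26, 2024.
The defendant is served: Sep 26, 2024 − 9 weeks = Jul 25, 2024.
The complaint is filed: Jul 25, 2024 − 4 weeks = Jun 27, 2024.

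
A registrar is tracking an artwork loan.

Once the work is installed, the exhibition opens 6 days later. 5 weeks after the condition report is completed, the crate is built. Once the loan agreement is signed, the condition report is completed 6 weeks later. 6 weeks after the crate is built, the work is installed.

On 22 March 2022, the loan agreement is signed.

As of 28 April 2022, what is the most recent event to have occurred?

The loan agreement is signed: Mar 22, 2022.
The condition report is completed: Mar 22, 2022 + 6 weeks = May 3, 2022.
The crate is built: May 3, 2022 + 5 weeks = Jun 7, 2022.
The work is installed: Jun 7, 2022 + 6 weeks = Jul 19, 2022.
The exhibition opens: Jul 19, 2022 + 6 days = Jul 25, 2022.
Apr 28, 2022 falls between when the loan agreement is signed (Mar 22, 2022) and when the condition report is completed (May 3, 2022).

The loan agreement is signed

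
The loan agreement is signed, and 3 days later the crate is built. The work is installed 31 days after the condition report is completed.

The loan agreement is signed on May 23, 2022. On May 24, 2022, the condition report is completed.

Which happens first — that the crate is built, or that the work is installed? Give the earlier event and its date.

The crate is built — May 26, 2022

The loan agreement is signed: May 23, 2022.
The crate is built: May 23, 2022 + 3 days = May 26, 2022.
The condition report is completed: May 24, 2022.
The work is installed: May 24, 2022 + 31 days = Jun 24, 2022.
Comparing: the crate is built on May 26, 2022 vs the work is installed on Jun 24, 2022. Earlier: the crate is built.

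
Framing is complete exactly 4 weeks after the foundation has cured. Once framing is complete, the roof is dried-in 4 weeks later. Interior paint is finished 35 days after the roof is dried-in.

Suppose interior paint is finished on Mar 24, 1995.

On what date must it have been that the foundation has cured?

Dec 23, 1994

Interior paint is finished: Mar 24, 1995.
The roof is dried-in: Mar 24, 1995 − 35 days = Feb 17, 1995.
Framing is complete: Feb 17, 1995 − 4 weeks = Jan 20, 1995.
The foundation has cured: Jan 20, 1995 − 4 weeks = Dec 23, 1994.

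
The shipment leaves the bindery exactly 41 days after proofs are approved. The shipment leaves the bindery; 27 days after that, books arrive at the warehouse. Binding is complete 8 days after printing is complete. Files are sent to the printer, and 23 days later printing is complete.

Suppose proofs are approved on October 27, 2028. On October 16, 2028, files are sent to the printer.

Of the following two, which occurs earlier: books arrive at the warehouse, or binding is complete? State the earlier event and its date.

Proofs are approved: Oct 27, 2028.
The shipment leaves the bindery: Oct 27, 2028 + 41 days = Dec 7, 2028.
Books arrive at the warehouse: Dec 7, 2028 + 27 days = Jan 3, 2029.
Files are sent to the printer: Oct 16, 2028.
Printing is complete: Oct 16, 2028 + 23 days = Nov 8, 2028.
Binding is complete: Nov 8, 2028 + 8 days = Nov 16, 2028.
Comparing: books arrive at the warehouse on Jan 3, 2029 vs binding is complete on Nov 16, 2028. Earlier: binding is complete.

Binding is complete — November 16, 2028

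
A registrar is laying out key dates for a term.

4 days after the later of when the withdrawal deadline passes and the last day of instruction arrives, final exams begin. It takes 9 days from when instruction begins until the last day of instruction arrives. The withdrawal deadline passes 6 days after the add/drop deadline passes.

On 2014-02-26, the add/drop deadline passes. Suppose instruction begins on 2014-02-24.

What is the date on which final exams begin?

The add/drop deadline passes: Feb 26, 2014.
The withdrawal deadline passes: Feb 26, 2014 + 6 days = Mar 4, 2014.
Instruction begins: Feb 24, 2014.
The last day of instruction arrives: Feb 24, 2014 + 9 days = Mar 5, 2014.
Both prerequisites met — the withdrawal deadline passes (Mar 4, 2014), the last day of instruction arrives (Mar 5, 2014); the later is Mar 5, 2014.
Final exams begin: Mar 5, 2014 + 4 days = Mar 9, 2014.

2014-03-09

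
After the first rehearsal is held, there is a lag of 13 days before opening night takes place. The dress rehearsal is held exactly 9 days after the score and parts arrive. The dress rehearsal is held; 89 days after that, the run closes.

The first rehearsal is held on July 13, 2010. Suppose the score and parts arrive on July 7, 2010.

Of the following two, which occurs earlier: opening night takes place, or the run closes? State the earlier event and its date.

Opening night takes place — July 26, 2010

The first rehearsal is held: Jul 13, 2010.
Opening night takes place: Jul 13, 2010 + 13 days = Jul 26, 2010.
The score and parts arrive: Jul 7, 2010.
The dress rehearsal is held: Jul 7, 2010 + 9 days = Jul 16, 2010.
The run closes: Jul 16, 2010 + 89 days = Oct 13, 2010.
Comparing: opening night takes place on Jul 26, 2010 vs the run closes on Oct 13, 2010. Earlier: opening night takes place.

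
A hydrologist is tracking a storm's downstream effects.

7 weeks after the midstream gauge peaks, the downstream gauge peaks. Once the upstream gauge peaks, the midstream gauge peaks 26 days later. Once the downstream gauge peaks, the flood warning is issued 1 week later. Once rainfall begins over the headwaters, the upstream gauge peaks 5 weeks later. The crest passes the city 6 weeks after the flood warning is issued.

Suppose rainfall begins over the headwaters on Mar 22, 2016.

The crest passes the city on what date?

Aug 28, 2016

Rainfall begins over the headwaters: Mar 22, 2016.
The upstream gauge peaks: Mar 22, 2016 + 5 weeks = Apr 26, 2016.
The midstream gauge peaks: Apr 26, 2016 + 26 days = May 22, 2016.
The downstream gauge peaks: May 22, 2016 + 7 weeks = Jul 10, 2016.
The flood warning is issued: Jul 10, 2016 + 1 week = Jul 17, 2016.
The crest passes the city: Jul 17, 2016 + 6 weeks = Aug 28, 2016.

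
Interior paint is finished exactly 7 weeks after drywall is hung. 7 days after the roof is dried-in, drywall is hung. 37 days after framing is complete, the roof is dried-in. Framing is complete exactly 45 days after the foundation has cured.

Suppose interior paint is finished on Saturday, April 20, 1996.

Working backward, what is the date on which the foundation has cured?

Interior paint is finished: Apr 20, 1996.
Drywall is hung: Apr 20, 1996 − 7 weeks = Mar 2, 1996.
The roof is dried-in: Mar 2, 1996 − 7 days = Feb 24, 1996.
Framing is complete: Feb 24, 1996 − 37 days = Jan 18, 1996.
The foundation has cured: Jan 18, 1996 − 45 days = Dec 4, 1995.

Monday, December 4, 1995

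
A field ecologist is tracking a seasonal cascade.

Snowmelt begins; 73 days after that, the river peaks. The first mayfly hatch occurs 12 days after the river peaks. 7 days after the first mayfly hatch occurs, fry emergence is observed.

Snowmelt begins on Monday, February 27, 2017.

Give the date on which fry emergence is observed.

Tuesday, May 30, 2017

Snowmelt begins: Feb 27, 2017.
The river peaks: Feb 27, 2017 + 73 days = May 11, 2017.
The first mayfly hatch occurs: May 11, 2017 + 12 days = May 23, 2017.
Fry emergence is observed: May 23, 2017 + 7 days = May 30, 2017.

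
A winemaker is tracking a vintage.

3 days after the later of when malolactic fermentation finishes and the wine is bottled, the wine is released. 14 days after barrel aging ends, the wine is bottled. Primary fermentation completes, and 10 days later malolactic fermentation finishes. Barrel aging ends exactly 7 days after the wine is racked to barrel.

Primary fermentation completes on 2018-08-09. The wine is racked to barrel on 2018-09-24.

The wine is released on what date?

2018-10-18

Primary fermentation completes: Aug 9, 2018.
Malolactic fermentation finishes: Aug 9, 2018 + 10 days = Aug 19, 2018.
The wine is racked to barrel: Sep 24, 2018.
Barrel aging ends: Sep 24, 2018 + 7 days = Oct 1, 2018.
The wine is bottled: Oct 1, 2018 + 14 days = Oct 15, 2018.
Both prerequisites met — malolactic fermentation finishes (Aug 19, 2018), the wine is bottled (Oct 15, 2018); the later is Oct 15, 2018.
The wine is released: Oct 15, 2018 + 3 days = Oct 18, 2018.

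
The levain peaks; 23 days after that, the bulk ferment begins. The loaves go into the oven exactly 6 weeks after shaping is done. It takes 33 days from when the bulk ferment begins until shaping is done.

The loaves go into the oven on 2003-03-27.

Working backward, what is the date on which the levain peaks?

The loaves go into the oven: Mar 27, 2003.
Shaping is done: Mar 27, 2003 − 6 weeks = Feb 13, 2003.
The bulk ferment begins: Feb 13, 2003 − 33 days = Jan 11, 2003.
The levain peaks: Jan 11, 2003 − 23 days = Dec 19, 2002.

2002-12-19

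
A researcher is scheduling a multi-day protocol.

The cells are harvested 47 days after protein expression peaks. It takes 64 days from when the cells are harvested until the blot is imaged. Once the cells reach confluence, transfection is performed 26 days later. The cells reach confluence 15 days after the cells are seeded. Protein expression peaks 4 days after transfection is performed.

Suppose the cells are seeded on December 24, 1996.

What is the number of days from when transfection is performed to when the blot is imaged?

Causal path: transfection is performed → protein expression peaks → the cells are harvested → the blot is imaged.
Total delay along the path: 4 + 47 + 64 = 115 days.

115 days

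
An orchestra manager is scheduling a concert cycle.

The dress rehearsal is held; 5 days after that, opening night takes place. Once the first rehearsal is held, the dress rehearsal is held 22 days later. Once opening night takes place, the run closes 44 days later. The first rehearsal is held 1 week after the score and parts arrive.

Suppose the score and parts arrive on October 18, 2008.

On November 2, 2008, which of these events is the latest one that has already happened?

The score and parts arrive: Oct 18, 2008.
The first rehearsal is held: Oct 18, 2008 + 1 week = Oct 25, 2008.
The dress rehearsal is held: Oct 25, 2008 + 22 days = Nov 16, 2008.
Opening night takes place: Nov 16, 2008 + 5 days = Nov 21, 2008.
The run closes: Nov 21, 2008 + 44 days = Jan 4, 2009.
Nov 2, 2008 falls between when the first rehearsal is held (Oct 25, 2008) and when the dress rehearsal is held (Nov 16, 2008).

The first rehearsal is held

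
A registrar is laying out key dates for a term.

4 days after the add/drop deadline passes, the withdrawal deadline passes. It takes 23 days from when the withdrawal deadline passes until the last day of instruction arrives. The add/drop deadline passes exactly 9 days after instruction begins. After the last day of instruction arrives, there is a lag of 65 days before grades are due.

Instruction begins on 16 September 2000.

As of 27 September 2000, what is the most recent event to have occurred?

Instruction begins: Sep 16, 2000.
The add/drop deadline passes: Sep 16, 2000 + 9 days = Sep 25, 2000.
The withdrawal deadline passes: Sep 25, 2000 + 4 days = Sep 29, 2000.
The last day of instruction arrives: Sep 29, 2000 + 23 days = Oct 22, 2000.
Grades are due: Oct 22, 2000 + 65 days = Dec 26, 2000.
Sep 27, 2000 falls between when the add/drop deadline passes (Sep 25, 2000) and when the withdrawal deadline passes (Sep 29, 2000).

The add/drop deadline passes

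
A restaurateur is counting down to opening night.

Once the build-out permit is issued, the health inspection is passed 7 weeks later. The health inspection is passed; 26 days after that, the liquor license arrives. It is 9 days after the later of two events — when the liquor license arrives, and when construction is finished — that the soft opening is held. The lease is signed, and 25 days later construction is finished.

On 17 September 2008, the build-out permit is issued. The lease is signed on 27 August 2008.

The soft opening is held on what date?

The build-out permit is issued: Sep 17, 2008.
The health inspection is passed: Sep 17, 2008 + 7 weeks = Nov 5, 2008.
The liquor license arrives: Nov 5, 2008 + 26 days = Dec 1, 2008.
The lease is signed: Aug 27, 2008.
Construction is finished: Aug 27, 2008 + 25 days = Sep 21, 2008.
Both prerequisites met — the liquor license arrives (Dec 1, 2008), construction is finished (Sep 21, 2008); the later is Dec 1, 2008.
The soft opening is held: Dec 1, 2008 + 9 days = Dec 10, 2008.

10 December 2008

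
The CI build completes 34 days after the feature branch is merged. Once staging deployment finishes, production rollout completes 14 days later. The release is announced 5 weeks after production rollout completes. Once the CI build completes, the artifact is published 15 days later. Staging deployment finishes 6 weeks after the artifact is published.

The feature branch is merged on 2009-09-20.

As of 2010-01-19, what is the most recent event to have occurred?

The feature branch is merged: Sep 20, 2009.
The CI build completes: Sep 20, 2009 + 34 days = Oct 24, 2009.
The artifact is published: Oct 24, 2009 + 15 days = Nov 8, 2009.
Staging deployment finishes: Nov 8, 2009 + 6 weeks = Dec 20, 2009.
Production rollout completes: Dec 20, 2009 + 14 days = Jan 3, 2010.
The release is announced: Jan 3, 2010 + 5 weeks = Feb 7, 2010.
Jan 19, 2010 falls between when production rollout completes (Jan 3, 2010) and when the release is announced (Feb 7, 2010).

Production rollout completes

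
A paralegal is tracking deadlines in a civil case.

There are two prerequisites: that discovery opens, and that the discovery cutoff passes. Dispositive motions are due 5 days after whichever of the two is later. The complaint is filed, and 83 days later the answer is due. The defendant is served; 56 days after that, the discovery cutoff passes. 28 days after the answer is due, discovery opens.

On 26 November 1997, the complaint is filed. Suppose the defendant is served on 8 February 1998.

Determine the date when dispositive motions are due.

The complaint is filed: Nov 26, 1997.
The answer is due: Nov 26, 1997 + 83 days = Feb 17, 1998.
Discovery opens: Feb 17, 1998 + 28 days = Mar 17, 1998.
The defendant is served: Feb 8, 1998.
The discovery cutoff passes: Feb 8, 1998 + 56 days = Apr 5, 1998.
Both prerequisites met — discovery opens (Mar 17, 1998), the discovery cutoff passes (Apr 5, 1998); the later is Apr 5, 1998.
Dispositive motions are due: Apr 5, 1998 + 5 days = Apr 10, 1998.

10 April 1998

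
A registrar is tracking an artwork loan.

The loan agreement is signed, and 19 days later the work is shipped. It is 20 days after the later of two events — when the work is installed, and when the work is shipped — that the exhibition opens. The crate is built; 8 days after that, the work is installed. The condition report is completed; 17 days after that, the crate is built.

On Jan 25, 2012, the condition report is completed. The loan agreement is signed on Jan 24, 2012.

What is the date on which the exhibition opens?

The condition report is completed: Jan 25, 2012.
The crate is built: Jan 25, 2012 + 17 days = Feb 11, 2012.
The work is installed: Feb 11, 2012 + 8 days = Feb 19, 2012.
The loan agreement is signed: Jan 24, 2012.
The work is shipped: Jan 24, 2012 + 19 days = Feb 12, 2012.
Both prerequisites met — the work is installed (Feb 19, 2012), the work is shipped (Feb 12, 2012); the later is Feb 19, 2012.
The exhibition opens: Feb 19, 2012 + 20 days = Mar 10, 2012.

Mar 10, 2012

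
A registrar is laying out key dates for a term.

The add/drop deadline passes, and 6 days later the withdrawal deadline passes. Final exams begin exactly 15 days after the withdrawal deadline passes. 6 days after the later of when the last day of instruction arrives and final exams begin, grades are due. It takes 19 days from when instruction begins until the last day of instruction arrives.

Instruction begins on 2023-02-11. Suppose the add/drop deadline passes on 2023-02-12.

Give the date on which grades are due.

2023-03-11

Instruction begins: Feb 11, 2023.
The last day of instruction arrives: Feb 11, 2023 + 19 days = Mar 2, 2023.
The add/drop deadline passes: Feb 12, 2023.
The withdrawal deadline passes: Feb 12, 2023 + 6 days = Feb 18, 2023.
Final exams begin: Feb 18, 2023 + 15 days = Mar 5, 2023.
Both prerequisites met — the last day of instruction arrives (Mar 2, 2023), final exams begin (Mar 5, 2023); the later is Mar 5, 2023.
Grades are due: Mar 5, 2023 + 6 days = Mar 11, 2023.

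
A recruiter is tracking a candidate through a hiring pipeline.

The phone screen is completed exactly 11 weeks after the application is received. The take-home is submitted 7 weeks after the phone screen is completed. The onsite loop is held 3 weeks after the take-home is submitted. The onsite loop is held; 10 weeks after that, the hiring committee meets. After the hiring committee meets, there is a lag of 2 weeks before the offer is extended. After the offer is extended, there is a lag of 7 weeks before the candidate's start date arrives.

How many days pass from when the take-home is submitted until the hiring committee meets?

Causal path: the take-home is submitted → the onsite loop is held → the hiring committee meets.
Total delay along the path: 3 + 10 weeks = 13 weeks = 91 days.

91 days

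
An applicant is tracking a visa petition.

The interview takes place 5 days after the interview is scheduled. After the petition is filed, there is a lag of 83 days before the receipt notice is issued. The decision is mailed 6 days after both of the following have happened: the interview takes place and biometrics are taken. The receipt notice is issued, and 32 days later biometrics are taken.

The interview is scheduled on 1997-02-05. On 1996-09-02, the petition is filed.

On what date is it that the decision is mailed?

1997-02-16

The interview is scheduled: Feb 5, 1997.
The interview takes place: Feb 5, 1997 + 5 days = Feb 10, 1997.
The petition is filed: Sep 2, 1996.
The receipt notice is issued: Sep 2, 1996 + 83 days = Nov 24, 1996.
Biometrics are taken: Nov 24, 1996 + 32 days = Dec 26, 1996.
Both prerequisites met — the interview takes place (Feb 10, 1997), biometrics are taken (Dec 26, 1996); the later is Feb 10, 1997.
The decision is mailed: Feb 10, 1997 + 6 days = Feb 16, 1997.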